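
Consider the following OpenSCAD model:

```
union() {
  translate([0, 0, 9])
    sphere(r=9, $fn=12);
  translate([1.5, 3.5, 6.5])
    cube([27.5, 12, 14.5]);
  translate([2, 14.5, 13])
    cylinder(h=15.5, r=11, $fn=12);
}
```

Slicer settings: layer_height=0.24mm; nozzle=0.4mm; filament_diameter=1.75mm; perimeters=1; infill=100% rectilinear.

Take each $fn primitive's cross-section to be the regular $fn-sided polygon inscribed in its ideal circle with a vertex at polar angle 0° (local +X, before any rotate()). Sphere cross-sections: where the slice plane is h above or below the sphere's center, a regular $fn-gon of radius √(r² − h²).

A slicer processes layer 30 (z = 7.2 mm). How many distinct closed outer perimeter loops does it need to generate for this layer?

1

At z = 7.2 mm: the sphere: section is a regular 12-gon, circumradius = √(r²−h²) = √(9²−1.8²) = 8.818; the cube at (1.5, 3.5) is present — its section is the full 27.5×12 rectangle; the cylinder at (2, 14.5) is not intersected at this z (z outside [13, 28.5]); Merging all regions: the regions partially overlap (shared area 21.42 mm²), so overlapping operands fuse into one piece — 1 connected region. The result has 1 disconnected region.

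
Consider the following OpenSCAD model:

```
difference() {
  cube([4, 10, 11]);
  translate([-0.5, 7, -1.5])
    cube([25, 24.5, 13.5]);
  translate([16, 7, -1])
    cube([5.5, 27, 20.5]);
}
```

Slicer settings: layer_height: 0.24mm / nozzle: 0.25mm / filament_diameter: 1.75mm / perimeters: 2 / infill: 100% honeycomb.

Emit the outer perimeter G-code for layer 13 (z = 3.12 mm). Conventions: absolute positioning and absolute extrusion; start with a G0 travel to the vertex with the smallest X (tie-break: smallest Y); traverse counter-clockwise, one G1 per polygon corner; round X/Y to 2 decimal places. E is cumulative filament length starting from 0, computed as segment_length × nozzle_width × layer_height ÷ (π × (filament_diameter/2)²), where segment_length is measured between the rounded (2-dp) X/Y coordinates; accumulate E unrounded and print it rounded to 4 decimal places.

At z = 3.12 mm: the cube (footprint 4×10) is included at this height; the cube at (-0.5, 7) is present — its section is the full 25×24.5 rectangle; the 5.5×27 cube at (16, 7) contributes its full rectangle; Subtracting the remaining from the first: starting from the 4×10 cube, the 25×24.5 cube at (-0.5, 7) partially overlaps it — only the 12.00 mm² overlap (of its 612.50 mm²) is removed, clipping the outline; the 5.5×27 cube at (16, 7) misses the remaining region (no effect) — 1 connected region. The outline is a single polygon with 4 vertices. Extrusion per mm of travel: 0.25 × 0.24 / (π × 0.875²) = 0.024945. Accumulating E over each segment gives final E = 0.5488.

G0 X0.00 Y0.00 Z3.12
G1 X4.00 Y0.00 E0.0998
G1 X4.00 Y7.00 E0.2744
G1 X0.00 Y7.00 E0.3742
G1 X0.00 Y0.00 E0.5488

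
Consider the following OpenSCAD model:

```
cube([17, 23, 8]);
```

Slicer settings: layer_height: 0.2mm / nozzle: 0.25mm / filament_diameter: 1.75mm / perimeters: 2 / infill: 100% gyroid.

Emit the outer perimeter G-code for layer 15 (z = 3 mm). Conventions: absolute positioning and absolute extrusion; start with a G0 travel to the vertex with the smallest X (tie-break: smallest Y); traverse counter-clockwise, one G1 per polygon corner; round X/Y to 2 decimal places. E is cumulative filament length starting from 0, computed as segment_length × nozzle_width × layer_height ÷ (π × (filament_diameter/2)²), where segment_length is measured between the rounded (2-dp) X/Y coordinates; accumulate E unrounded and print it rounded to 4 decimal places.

G0 X0.00 Y0.00 Z3.00
G1 X17.00 Y0.00 E0.3534
G1 X17.00 Y23.00 E0.8315
G1 X0.00 Y23.00 E1.1849
G1 X0.00 Y0.00 E1.6630

At z = 3 mm: the cube (footprint 17×23) is included at this height. The outline is a single polygon with 4 vertices. Extrusion per mm of travel: 0.25 × 0.2 / (π × 0.875²) = 0.020788. Accumulating E over each segment gives final E = 1.6630.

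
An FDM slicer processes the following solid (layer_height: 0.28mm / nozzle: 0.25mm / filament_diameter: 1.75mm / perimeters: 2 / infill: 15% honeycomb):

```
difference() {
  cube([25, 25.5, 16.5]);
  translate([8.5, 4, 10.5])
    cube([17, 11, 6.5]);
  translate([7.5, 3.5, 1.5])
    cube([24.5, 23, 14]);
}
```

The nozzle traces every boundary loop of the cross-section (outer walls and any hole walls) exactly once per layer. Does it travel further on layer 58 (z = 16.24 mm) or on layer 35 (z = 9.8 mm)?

Layer 58 (z = 16.24): the cube is present — its section is the full 25×25.5 rectangle (perimeter 101.00 mm); the cube at (8.5, 4) (footprint 17×11) is included at this height (perimeter 56.00 mm); the cube at (7.5, 3.5) does not reach this height (z outside [1.5, 15.5]); Subtracting the remaining from the first: starting from the 25×25.5 cube, the 17×11 cube at (8.5, 4) partially overlaps it — only the 181.50 mm² overlap (of its 187.00 mm²) is removed, clipping the outline — boundary = 134.00 mm. So its perimeter = 134.00 mm. Layer 35 (z = 9.8): the cube (footprint 25×25.5) is included at this height (perimeter 101.00 mm); the cube at (8.5, 4) is not intersected at this z (z outside [10.5, 17]); the cube at (7.5, 3.5) (footprint 24.5×23) is included at this height (perimeter 95.00 mm); Subtracting the remaining from the first: starting from the 25×25.5 cube, the 24.5×23 cube at (7.5, 3.5) partially overlaps it — only the 385.00 mm² overlap (of its 563.50 mm²) is removed, clipping the outline — boundary = 101.00 mm. So its perimeter = 101.00 mm. Layer 58 is larger (134.00 vs 101.00 mm).

layer 58 (z = 16.24 mm)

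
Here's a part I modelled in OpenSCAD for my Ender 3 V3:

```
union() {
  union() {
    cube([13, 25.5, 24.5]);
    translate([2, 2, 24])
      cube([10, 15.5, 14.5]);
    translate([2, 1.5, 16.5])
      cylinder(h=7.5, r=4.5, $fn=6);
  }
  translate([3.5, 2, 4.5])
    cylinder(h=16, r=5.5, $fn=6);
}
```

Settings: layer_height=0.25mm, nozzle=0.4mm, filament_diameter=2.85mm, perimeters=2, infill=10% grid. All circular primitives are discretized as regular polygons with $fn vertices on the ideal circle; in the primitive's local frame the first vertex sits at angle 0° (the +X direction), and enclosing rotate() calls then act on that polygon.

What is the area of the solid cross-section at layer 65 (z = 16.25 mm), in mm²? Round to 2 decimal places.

At z = 16.25 mm: the cube is present — its section is the full 13×25.5 rectangle (area 331.50 mm²); the cube at (2, 2) does not reach this height (z outside [24, 38.5]); the cylinder at (2, 1.5) does not reach this height (z outside [16.5, 24]); Taking the union: only the 13×25.5 cube is present, so the union is just that shape — area = 331.50 mm²; the r=5.5 cylinder at (3.5, 2) gives a regular 6-gon of circumradius 5.5 (constant along its height) (area = (6/2)·5.500²·sin(360°/6) = 78.59 mm²); Merging all regions: the regions partially overlap — summed areas 410.09 mm² minus the doubly-counted overlap 52.68 mm² gives 357.41 mm² — area = 357.41 mm². Overall, the cross-section is a single solid region. Net area = 357.41 mm².

357.41 mm²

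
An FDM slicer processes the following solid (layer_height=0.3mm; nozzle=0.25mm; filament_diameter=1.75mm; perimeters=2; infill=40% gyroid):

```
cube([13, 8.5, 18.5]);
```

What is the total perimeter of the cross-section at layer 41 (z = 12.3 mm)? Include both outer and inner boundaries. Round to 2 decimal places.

43.00 mm

At z = 12.3 mm: the cube is present — its section is the full 13×8.5 rectangle (perimeter 43.00 mm). Overall, the cross-section is a single solid region. Total boundary length (outer) = 43.00 mm.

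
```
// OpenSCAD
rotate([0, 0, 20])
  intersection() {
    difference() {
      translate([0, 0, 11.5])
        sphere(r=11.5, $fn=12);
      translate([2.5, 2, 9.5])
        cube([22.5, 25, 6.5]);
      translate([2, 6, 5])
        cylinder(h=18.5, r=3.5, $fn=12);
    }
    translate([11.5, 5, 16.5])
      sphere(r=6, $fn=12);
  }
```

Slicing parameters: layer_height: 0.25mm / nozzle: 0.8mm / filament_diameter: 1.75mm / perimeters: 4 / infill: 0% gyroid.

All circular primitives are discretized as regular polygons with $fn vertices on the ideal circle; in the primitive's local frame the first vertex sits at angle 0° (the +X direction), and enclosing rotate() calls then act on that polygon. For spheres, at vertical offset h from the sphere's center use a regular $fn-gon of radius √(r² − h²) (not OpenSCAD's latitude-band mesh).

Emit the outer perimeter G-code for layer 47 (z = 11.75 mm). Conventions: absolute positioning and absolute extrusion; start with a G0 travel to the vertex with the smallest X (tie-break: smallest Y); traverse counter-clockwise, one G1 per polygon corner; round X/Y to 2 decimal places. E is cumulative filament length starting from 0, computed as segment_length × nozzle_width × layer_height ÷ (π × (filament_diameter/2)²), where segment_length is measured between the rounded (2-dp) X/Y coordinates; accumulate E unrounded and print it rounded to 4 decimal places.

G0 X8.24 Y5.13 Z11.75
G1 X8.46 Y5.02 E0.0205
G1 X9.95 Y5.15 E0.1448
G1 X9.62 Y5.63 E0.1933
G1 X8.24 Y5.13 E0.3153

At z = 11.75 mm: the sphere: section is a regular 12-gon, circumradius = √(r²−h²) = √(11.5²−0.25²) = 11.497; the cube at (2.5, 2) (footprint 22.5×25) is included at this height; the r=3.5 cylinder at (2, 6) contributes a regular 12-gon of circumradius 3.5; Subtracting the remaining from the first: starting from the r=11.5 sphere, the 22.5×25 cube at (2.5, 2) partially overlaps it — only the 53.78 mm² overlap (of its 562.50 mm²) is removed, clipping the outline; the r=3.5 cylinder at (2, 6) partially overlaps it — only the 21.81 mm² overlap (of its 36.75 mm²) is removed, clipping the outline — 1 connected region; the sphere at (11.5, 5): section is a regular 12-gon, circumradius = √(r²−h²) = √(6²−4.75²) = 3.666; After intersecting: the r=6 sphere at (11.5, 5) partially overlaps that combined region; clipping to the common part keeps 0.50 mm² — 1 connected region; (rotated 20° about Z; rotation is an isometry so areas/perimeters/island counts are preserved). The outline is a single polygon with 4 vertices. Extrusion per mm of travel: 0.8 × 0.25 / (π × 0.875²) = 0.083150. Accumulating E over each segment gives final E = 0.3153.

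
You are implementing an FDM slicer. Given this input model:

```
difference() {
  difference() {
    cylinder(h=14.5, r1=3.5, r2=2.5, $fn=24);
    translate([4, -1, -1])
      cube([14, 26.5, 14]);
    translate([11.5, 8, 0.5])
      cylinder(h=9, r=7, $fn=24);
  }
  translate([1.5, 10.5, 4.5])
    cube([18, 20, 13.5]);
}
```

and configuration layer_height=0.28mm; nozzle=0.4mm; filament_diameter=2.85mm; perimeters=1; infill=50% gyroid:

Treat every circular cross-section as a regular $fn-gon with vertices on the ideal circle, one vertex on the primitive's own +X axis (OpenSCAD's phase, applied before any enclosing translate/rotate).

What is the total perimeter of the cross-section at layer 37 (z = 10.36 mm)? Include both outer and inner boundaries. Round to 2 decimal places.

17.45 mm

At z = 10.36 mm: the cone (r1=3.5→r2=2.5) has section circumradius 2.786 here — a regular 24-gon (perimeter = 2·24·2.786·sin(180°/24) = 17.45 mm); the cube at (4, -1) (footprint 14×26.5) is included at this height (perimeter 81.00 mm); the cylinder at (11.5, 8) is not intersected at this z (z outside [0.5, 9.5]); Subtracting the remaining from the first: starting from the cone, the 14×26.5 cube at (4, -1) misses the remaining region (no effect) — boundary = 17.45 mm; the 18×20 cube at (1.5, 10.5) contributes its full rectangle (perimeter 76.00 mm); Subtracting the remaining from the first: starting from that combined region, the 18×20 cube at (1.5, 10.5) misses the remaining region (no effect) — boundary = 17.45 mm. Overall, the cross-section is a single solid region. Total boundary length (outer) = 17.45 mm.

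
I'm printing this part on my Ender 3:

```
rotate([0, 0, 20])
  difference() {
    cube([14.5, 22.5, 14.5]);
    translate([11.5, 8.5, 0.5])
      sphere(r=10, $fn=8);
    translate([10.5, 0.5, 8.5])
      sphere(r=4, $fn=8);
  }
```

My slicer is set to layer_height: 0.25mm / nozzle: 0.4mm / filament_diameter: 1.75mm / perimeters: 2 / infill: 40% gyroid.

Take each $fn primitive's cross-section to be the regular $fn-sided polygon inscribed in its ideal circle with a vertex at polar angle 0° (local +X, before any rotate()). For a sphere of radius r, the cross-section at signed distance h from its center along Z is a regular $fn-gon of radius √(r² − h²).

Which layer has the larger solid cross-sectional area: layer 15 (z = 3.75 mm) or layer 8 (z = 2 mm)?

Layer 15 (z = 3.75): the 14.5×22.5 cube contributes its full rectangle (area 326.25 mm²); the r=10 sphere at (11.5, 8.5) slices to a regular 8-gon of circumradius 9.457 (√(r²−h²) with h=3.25 from center) (area = (8/2)·9.457²·sin(360°/8) = 252.97 mm²); the sphere at (10.5, 0.5) is absent (|z−center|=4.750 > r=4); Subtracting the remaining from the first: starting from the 14.5×22.5 cube (326.25 mm²), the r=10 sphere at (11.5, 8.5) partially overlaps it — only the 177.29 mm² overlap (of its 252.97 mm²) is removed, clipping the outline — area = 148.96 mm²; (rotated 20° about Z; rotation is an isometry so areas/perimeters/island counts are preserved). So its area = 148.96 mm². Layer 8 (z = 2): the cube (footprint 14.5×22.5) is included at this height (area 326.25 mm²); the r=10 sphere at (11.5, 8.5) slices to a regular 8-gon of circumradius 9.887 (√(r²−h²) with h=1.5 from center) (area = (8/2)·9.887²·sin(360°/8) = 276.48 mm²); the sphere at (10.5, 0.5) does not reach this height (|z−center|=6.500 > r=4); Taking the first minus the rest: starting from the 14.5×22.5 cube (326.25 mm²), the r=10 sphere at (11.5, 8.5) partially overlaps it — only the 189.21 mm² overlap (of its 276.48 mm²) is removed, clipping the outline — area = 137.04 mm²; (whole slice rotated 20° about Z — lengths, areas and connectivity unchanged). So its area = 137.04 mm². Layer 15 is larger (148.96 vs 137.04 mm²).

layer 15 (z = 3.75 mm)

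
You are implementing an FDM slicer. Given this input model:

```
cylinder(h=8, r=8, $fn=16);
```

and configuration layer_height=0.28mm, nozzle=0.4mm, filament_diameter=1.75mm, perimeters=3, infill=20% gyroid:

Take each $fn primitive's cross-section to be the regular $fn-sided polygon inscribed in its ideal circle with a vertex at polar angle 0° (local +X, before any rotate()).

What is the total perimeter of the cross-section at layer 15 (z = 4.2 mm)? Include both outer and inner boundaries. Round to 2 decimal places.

At z = 4.2 mm: the r=8 cylinder gives a regular 16-gon of circumradius 8 (constant along its height) (perimeter = 2·16·8.000·sin(180°/16) = 49.94 mm). Overall, the cross-section is a single solid region. Total boundary length (outer) = 49.94 mm.

49.94 mm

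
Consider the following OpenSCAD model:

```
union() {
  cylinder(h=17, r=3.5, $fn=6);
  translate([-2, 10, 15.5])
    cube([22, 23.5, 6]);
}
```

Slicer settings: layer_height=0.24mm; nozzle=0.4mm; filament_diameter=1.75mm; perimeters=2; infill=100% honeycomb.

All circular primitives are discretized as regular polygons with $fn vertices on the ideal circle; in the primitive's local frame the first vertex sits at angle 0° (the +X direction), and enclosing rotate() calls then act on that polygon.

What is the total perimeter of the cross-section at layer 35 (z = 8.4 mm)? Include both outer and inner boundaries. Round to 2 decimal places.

At z = 8.4 mm: the cylinder: section is a regular 6-gon, circumradius r=3.5 (perimeter = 2·6·3.500·sin(180°/6) = 21.00 mm); the cube at (-2, 10) is not intersected at this z (z outside [15.5, 21.5]); Taking the union: only the r=3.5 cylinder is present, so the union is just that shape — boundary = 21.00 mm. Overall, the cross-section is a single solid region. Total boundary length (outer) = 21.00 mm.

21.00 mm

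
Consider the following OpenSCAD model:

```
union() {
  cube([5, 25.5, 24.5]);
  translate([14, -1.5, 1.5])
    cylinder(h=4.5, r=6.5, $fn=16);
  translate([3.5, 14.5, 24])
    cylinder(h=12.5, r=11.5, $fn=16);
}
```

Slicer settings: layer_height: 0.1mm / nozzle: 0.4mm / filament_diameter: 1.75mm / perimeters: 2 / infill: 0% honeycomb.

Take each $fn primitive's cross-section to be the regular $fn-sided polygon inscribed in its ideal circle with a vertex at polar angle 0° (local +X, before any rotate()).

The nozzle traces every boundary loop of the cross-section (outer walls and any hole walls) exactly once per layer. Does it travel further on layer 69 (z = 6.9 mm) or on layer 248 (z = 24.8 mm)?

Layer 69 (z = 6.9): the 5×25.5 cube contributes its full rectangle (perimeter 61.00 mm); the cylinder at (14, -1.5) is absent (z outside [1.5, 6]); the cylinder at (3.5, 14.5) is not intersected at this z (z outside [24, 36.5]); Merging all regions: only the 5×25.5 cube is present, so the union is just that shape — boundary = 61.00 mm. So its perimeter = 61.00 mm. Layer 248 (z = 24.8): the cube is absent (z outside [0, 24.5]); the cylinder at (14, -1.5) does not reach this height (z outside [1.5, 6]); the r=11.5 cylinder at (3.5, 14.5) contributes a regular 16-gon of circumradius 11.5 (perimeter = 2·16·11.500·sin(180°/16) = 71.79 mm); Combining (union): only the r=11.5 cylinder at (3.5, 14.5) is present, so the union is just that shape — boundary = 71.79 mm. So its perimeter = 71.79 mm. Layer 248 is larger (71.79 vs 61.00 mm).

layer 248 (z = 24.8 mm)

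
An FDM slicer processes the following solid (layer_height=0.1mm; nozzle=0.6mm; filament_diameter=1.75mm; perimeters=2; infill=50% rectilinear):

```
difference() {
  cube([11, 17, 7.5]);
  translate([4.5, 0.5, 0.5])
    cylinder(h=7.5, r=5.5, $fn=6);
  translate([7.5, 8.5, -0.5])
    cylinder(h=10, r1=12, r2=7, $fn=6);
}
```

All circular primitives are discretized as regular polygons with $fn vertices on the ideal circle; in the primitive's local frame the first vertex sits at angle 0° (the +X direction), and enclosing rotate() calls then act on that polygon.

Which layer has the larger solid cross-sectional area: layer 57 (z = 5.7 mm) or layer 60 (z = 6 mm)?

layer 60 (z = 6 mm)

Layer 57 (z = 5.7): the 11×17 cube contributes its full rectangle (area 187.00 mm²); the cylinder at (4.5, 0.5): section is a regular 6-gon, circumradius r=5.5 (area = (6/2)·5.500²·sin(360°/6) = 78.59 mm²); the cone at (7.5, 8.5) (r1=12→r2=7) has section circumradius 8.900 here — a regular 6-gon (area = (6/2)·8.900²·sin(360°/6) = 205.79 mm²); After the difference (first − rest): starting from the 11×17 cube (187.00 mm²), the r=5.5 cylinder at (4.5, 0.5) partially overlaps it — only the 43.36 mm² overlap (of its 78.59 mm²) is removed, clipping the outline; the cone at (7.5, 8.5) partially overlaps it — only the 123.85 mm² overlap (of its 205.79 mm²) is removed, clipping the outline — area = 19.79 mm². So its area = 19.79 mm². Layer 60 (z = 6): the 11×17 cube contributes its full rectangle (area 187.00 mm²); the cylinder at (4.5, 0.5): section is a regular 6-gon, circumradius r=5.5 (area = (6/2)·5.500²·sin(360°/6) = 78.59 mm²); the cone at (7.5, 8.5) contributes a regular 6-gon of circumradius 8.750 (interpolated between r1=12 and r2=7 at t=0.650) (area = (6/2)·8.750²·sin(360°/6) = 198.92 mm²); Subtracting the remaining from the first: starting from the 11×17 cube (187.00 mm²), the r=5.5 cylinder at (4.5, 0.5) partially overlaps it — only the 43.36 mm² overlap (of its 78.59 mm²) is removed, clipping the outline; the cone at (7.5, 8.5) partially overlaps it — only the 121.56 mm² overlap (of its 198.92 mm²) is removed, clipping the outline — area = 22.08 mm². So its area = 22.08 mm². Layer 60 is larger (22.08 vs 19.79 mm²).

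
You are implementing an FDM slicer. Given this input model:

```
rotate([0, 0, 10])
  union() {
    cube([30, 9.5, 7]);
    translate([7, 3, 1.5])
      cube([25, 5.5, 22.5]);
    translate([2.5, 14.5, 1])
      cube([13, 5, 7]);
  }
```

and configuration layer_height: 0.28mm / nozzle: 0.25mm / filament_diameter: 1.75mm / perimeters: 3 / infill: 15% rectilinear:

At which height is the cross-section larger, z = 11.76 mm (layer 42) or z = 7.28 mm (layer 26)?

Layer 42 (z = 11.76): the cube is not intersected at this z (z outside [0, 7]); the cube at (7, 3) (footprint 25×5.5) is included at this height (area 137.50 mm²); the cube at (2.5, 14.5) is absent (z outside [1, 8]); Combining (union): only the 25×5.5 cube at (7, 3) is present, so the union is just that shape — area = 137.50 mm²; (rotated 10° about Z; rotation is an isometry so areas/perimeters/island counts are preserved). So its area = 137.50 mm². Layer 26 (z = 7.28): the cube is not intersected at this z (z outside [0, 7]); the 25×5.5 cube at (7, 3) contributes its full rectangle (area 137.50 mm²); the cube at (2.5, 14.5) is present — its section is the full 13×5 rectangle (area 65.00 mm²); Merging all regions: the 2 present regions are separate (no shared area or edge), so areas and boundary lengths simply add and each stays a separate island — area = 202.50 mm²; (whole slice rotated 10° about Z — lengths, areas and connectivity unchanged). So its area = 202.50 mm². Layer 26 is larger (202.50 vs 137.50 mm²).

layer 26 (z = 7.28 mm)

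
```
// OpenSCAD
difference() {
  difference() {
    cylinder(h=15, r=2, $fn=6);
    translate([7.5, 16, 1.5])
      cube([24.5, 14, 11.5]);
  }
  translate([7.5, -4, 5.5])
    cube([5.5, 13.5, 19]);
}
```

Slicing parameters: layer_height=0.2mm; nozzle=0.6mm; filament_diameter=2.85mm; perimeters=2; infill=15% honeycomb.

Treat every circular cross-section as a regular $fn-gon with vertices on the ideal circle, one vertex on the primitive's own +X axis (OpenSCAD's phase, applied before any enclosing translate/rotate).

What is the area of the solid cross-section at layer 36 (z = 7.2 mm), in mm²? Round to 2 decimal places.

10.39 mm²

At z = 7.2 mm: the cylinder: section is a regular 6-gon, circumradius r=2 (area = (6/2)·2.000²·sin(360°/6) = 10.39 mm²); the 24.5×14 cube at (7.5, 16) contributes its full rectangle (area 343.00 mm²); After the difference (first − rest): starting from the r=2 cylinder (10.39 mm²), the 24.5×14 cube at (7.5, 16) misses the remaining region (no effect) — area = 10.39 mm²; the 5.5×13.5 cube at (7.5, -4) contributes its full rectangle (area 74.25 mm²); Subtracting the remaining from the first: starting from that combined region (10.39 mm²), the 5.5×13.5 cube at (7.5, -4) misses the remaining region (no effect) — area = 10.39 mm². Overall, the cross-section is a single solid region. Net area = 10.39 mm².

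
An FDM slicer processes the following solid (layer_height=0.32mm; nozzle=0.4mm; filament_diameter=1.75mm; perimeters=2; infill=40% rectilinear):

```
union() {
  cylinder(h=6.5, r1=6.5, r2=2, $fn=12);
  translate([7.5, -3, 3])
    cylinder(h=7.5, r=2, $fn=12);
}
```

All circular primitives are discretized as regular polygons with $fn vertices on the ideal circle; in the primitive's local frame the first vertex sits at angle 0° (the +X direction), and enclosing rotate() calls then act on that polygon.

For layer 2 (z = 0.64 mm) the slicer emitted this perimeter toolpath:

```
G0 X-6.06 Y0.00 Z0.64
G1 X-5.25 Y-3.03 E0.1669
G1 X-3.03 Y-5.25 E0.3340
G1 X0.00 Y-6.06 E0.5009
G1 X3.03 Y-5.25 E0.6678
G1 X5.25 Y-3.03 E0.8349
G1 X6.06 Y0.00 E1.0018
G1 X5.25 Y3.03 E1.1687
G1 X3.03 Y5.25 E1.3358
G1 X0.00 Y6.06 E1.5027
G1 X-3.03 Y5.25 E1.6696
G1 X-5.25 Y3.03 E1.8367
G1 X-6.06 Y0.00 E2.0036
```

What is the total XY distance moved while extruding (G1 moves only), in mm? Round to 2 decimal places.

Sum the Euclidean lengths of each G1 segment: total = 37.65 mm.

37.65 mm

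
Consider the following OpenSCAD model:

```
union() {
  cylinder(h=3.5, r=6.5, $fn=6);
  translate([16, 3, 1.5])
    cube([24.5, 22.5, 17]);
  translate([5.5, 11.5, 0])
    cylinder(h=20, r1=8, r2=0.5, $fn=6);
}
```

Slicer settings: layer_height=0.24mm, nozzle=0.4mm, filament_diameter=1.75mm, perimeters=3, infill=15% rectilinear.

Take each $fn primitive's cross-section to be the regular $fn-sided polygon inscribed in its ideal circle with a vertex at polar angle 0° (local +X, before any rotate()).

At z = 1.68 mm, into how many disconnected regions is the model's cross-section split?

2

At z = 1.68 mm: the r=6.5 cylinder contributes a regular 6-gon of circumradius 6.5; the cube at (16, 3) is present — its section is the full 24.5×22.5 rectangle; the cone at (5.5, 11.5) (r1=8→r2=0.5) has section circumradius 7.370 here — a regular 6-gon; Taking the union: the regions partially overlap (shared area 0.89 mm²), so overlapping operands fuse into one piece — 2 connected regions. The result has 2 disconnected regions.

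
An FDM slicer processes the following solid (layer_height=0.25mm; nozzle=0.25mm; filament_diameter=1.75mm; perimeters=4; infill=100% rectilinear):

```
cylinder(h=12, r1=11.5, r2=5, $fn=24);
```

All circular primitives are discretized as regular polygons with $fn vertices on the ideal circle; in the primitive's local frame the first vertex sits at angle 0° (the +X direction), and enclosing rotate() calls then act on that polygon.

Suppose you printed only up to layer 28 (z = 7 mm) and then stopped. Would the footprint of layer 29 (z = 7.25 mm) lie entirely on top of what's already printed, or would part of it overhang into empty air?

entirely on top

Compare the two slices. At z = 7: the cone contributes a regular 24-gon of circumradius 7.708 (interpolated between r1=11.5 and r2=5 at t=0.583) (area = (24/2)·7.708²·sin(360°/24) = 184.54 mm²). At z = 7.25: the cone contributes a regular 24-gon of circumradius 7.573 (interpolated between r1=11.5 and r2=5 at t=0.604) (area = (24/2)·7.573²·sin(360°/24) = 178.12 mm²). Checking containment: the cross-section at z = 7.25 is a subset of the cross-section at z = 7.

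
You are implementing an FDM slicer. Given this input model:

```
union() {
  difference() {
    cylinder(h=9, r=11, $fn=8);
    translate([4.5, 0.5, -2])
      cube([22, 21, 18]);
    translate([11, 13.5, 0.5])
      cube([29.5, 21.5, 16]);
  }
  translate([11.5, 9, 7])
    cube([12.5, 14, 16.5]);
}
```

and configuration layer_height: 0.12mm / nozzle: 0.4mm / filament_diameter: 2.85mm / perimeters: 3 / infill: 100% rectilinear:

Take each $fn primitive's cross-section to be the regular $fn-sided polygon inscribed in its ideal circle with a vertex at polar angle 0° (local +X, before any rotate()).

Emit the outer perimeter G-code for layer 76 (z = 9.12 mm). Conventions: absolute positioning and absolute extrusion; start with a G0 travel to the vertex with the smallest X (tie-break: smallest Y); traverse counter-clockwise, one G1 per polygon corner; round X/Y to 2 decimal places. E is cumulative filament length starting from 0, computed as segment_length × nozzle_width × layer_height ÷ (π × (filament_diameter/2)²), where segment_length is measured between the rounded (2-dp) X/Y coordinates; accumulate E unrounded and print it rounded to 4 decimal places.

At z = 9.12 mm: the cylinder is absent (z outside [0, 9]); the cube at (4.5, 0.5) (footprint 22×21) is included at this height; the cube at (11, 13.5) is present — its section is the full 29.5×21.5 rectangle; Taking the first minus the rest: the first operand is absent here, so nothing remains; the cube at (11.5, 9) is present — its section is the full 12.5×14 rectangle; Merging all regions: only the 12.5×14 cube at (11.5, 9) is present, so the union is just that shape — 1 connected region. The outline is a single polygon with 4 vertices. Extrusion per mm of travel: 0.4 × 0.12 / (π × 1.425²) = 0.007524. Accumulating E over each segment gives final E = 0.3988.

G0 X11.50 Y9.00 Z9.12
G1 X24.00 Y9.00 E0.0941
G1 X24.00 Y23.00 E0.1994
G1 X11.50 Y23.00 E0.2934
G1 X11.50 Y9.00 E0.3988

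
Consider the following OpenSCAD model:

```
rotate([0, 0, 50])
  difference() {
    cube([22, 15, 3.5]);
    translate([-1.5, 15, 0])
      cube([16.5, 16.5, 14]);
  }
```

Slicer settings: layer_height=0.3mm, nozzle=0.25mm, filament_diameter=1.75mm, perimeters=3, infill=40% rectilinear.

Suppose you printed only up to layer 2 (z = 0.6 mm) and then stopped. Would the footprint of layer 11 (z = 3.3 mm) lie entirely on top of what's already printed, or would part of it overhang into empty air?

Compare the two slices. At z = 0.6: the 22×15 cube contributes its full rectangle (area 330.00 mm²); the 16.5×16.5 cube at (-1.5, 15) contributes its full rectangle (area 272.25 mm²); Taking the first minus the rest: starting from the 22×15 cube (330.00 mm²), the 16.5×16.5 cube at (-1.5, 15) misses the remaining region (no effect) — area = 330.00 mm²; (whole slice rotated 50° about Z — lengths, areas and connectivity unchanged). At z = 3.3: the cube is present — its section is the full 22×15 rectangle (area 330.00 mm²); the cube at (-1.5, 15) is present — its section is the full 16.5×16.5 rectangle (area 272.25 mm²); Subtracting the remaining from the first: starting from the 22×15 cube (330.00 mm²), the 16.5×16.5 cube at (-1.5, 15) misses the remaining region (no effect) — area = 330.00 mm²; (rotated 50° about Z; rotation is an isometry so areas/perimeters/island counts are preserved). Checking containment: the cross-section at z = 3.3 is a subset of the cross-section at z = 0.6.

entirely on top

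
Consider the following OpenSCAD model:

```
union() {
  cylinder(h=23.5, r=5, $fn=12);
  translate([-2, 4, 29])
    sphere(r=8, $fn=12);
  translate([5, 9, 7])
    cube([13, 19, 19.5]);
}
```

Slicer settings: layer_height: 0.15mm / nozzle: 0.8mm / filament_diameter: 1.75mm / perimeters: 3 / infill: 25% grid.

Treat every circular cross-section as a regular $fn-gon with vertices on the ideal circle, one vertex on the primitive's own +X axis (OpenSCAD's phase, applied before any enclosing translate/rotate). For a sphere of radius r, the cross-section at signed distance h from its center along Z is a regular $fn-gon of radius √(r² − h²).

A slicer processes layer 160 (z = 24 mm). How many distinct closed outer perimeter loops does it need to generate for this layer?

2

At z = 24 mm: the cylinder is absent (z outside [0, 23.5]); the r=8 sphere at (-2, 4) slices to a regular 12-gon of circumradius 6.245 (√(r²−h²) with h=5 from center); the cube at (5, 9) (footprint 13×19) is included at this height; Combining (union): the 2 present regions are separate (no shared area or edge), so areas and boundary lengths simply add and each stays a separate island — 2 connected regions. The result has 2 disconnected regions.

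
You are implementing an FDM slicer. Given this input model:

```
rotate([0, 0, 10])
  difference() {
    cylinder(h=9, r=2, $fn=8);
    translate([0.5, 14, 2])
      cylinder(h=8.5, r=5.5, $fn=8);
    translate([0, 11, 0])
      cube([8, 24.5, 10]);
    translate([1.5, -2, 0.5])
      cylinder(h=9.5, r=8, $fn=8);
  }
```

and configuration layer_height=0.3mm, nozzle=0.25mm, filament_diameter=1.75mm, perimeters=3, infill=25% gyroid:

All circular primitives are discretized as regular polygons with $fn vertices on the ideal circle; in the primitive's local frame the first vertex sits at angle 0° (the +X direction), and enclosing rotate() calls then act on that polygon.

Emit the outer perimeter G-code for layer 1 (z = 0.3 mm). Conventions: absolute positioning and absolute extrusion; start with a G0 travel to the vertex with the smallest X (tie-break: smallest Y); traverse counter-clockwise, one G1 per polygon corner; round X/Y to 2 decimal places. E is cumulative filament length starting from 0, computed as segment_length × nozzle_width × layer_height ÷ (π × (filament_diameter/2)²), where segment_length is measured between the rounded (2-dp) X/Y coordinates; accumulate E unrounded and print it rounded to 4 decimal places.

G0 X-1.97 Y-0.35 Z0.30
G1 X-1.15 Y-1.64 E0.0477
G1 X0.35 Y-1.97 E0.0956
G1 X1.64 Y-1.15 E0.1432
G1 X1.97 Y0.35 E0.1911
G1 X1.15 Y1.64 E0.2388
G1 X-0.35 Y1.97 E0.2867
G1 X-1.64 Y1.15 E0.3343
G1 X-1.97 Y-0.35 E0.3822

At z = 0.3 mm: the r=2 cylinder contributes a regular 8-gon of circumradius 2; the cylinder at (0.5, 14) is not intersected at this z (z outside [2, 10.5]); the cube at (0, 11) is present — its section is the full 8×24.5 rectangle; the cylinder at (1.5, -2) does not reach this height (z outside [0.5, 10]); Taking the first minus the rest: starting from the r=2 cylinder, the 8×24.5 cube at (0, 11) misses the remaining region (no effect) — 1 connected region; (whole slice rotated 10° about Z — lengths, areas and connectivity unchanged). The outline is a single polygon with 8 vertices. Extrusion per mm of travel: 0.25 × 0.3 / (π × 0.875²) = 0.031181. Accumulating E over each segment gives final E = 0.3822.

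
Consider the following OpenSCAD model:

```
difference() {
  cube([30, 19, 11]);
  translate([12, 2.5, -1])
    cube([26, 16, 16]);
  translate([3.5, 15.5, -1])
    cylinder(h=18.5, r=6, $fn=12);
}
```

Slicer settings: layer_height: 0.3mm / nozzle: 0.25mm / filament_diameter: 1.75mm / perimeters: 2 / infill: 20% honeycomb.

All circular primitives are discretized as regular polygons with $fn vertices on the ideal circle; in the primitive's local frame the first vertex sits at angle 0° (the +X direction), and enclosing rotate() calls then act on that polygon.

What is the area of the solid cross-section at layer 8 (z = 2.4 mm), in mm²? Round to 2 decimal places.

At z = 2.4 mm: the cube is present — its section is the full 30×19 rectangle (area 570.00 mm²); the 26×16 cube at (12, 2.5) contributes its full rectangle (area 416.00 mm²); the r=6 cylinder at (3.5, 15.5) contributes a regular 12-gon of circumradius 6 (area = (12/2)·6.000²·sin(360°/12) = 108.00 mm²); After the difference (first − rest): starting from the 30×19 cube (570.00 mm²), the 26×16 cube at (12, 2.5) partially overlaps it — only the 288.00 mm² overlap (of its 416.00 mm²) is removed, clipping the outline; the r=6 cylinder at (3.5, 15.5) partially overlaps it — only the 77.78 mm² overlap (of its 108.00 mm²) is removed, clipping the outline — area = 204.22 mm². Overall, the cross-section is a single solid region. Net area = 204.22 mm².

204.22 mm²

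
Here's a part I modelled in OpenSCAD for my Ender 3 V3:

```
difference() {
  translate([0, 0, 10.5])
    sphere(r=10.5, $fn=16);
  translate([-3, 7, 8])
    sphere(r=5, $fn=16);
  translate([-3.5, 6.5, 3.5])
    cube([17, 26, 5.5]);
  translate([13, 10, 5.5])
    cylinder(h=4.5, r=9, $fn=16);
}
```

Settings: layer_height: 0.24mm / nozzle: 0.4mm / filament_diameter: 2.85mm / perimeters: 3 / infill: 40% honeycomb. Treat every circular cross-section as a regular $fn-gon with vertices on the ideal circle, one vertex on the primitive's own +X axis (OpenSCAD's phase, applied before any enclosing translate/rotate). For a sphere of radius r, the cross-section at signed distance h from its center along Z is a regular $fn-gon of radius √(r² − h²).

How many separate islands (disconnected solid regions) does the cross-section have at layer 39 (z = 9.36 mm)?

At z = 9.36 mm: the r=10.5 sphere contributes a regular 16-gon of circumradius √(10.5²−1.14²) = 10.438; the r=5 sphere at (-3, 7) slices to a regular 16-gon of circumradius 4.811 (√(r²−h²) with h=1.36 from center); the cube at (-3.5, 6.5) is absent (z outside [3.5, 9]); the r=9 cylinder at (13, 10) gives a regular 16-gon of circumradius 9 (constant along its height); After the difference (first − rest): starting from the r=10.5 sphere, the r=5 sphere at (-3, 7) partially overlaps it — only the 57.17 mm² overlap (of its 70.87 mm²) is removed, clipping the outline; the r=9 cylinder at (13, 10) partially overlaps it — only the 18.69 mm² overlap (of its 247.98 mm²) is removed, clipping the outline — 1 connected region. Overall, the cross-section is a single solid region. Island count = 1.

1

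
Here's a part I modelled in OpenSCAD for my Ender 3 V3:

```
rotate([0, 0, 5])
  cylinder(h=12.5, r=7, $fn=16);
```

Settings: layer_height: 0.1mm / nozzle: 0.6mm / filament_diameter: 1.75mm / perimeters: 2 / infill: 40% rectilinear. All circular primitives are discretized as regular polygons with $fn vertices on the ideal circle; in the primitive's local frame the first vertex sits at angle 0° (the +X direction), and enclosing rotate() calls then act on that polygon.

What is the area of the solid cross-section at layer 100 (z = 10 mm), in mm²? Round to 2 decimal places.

At z = 10 mm: the r=7 cylinder contributes a regular 16-gon of circumradius 7 (area = (16/2)·7.000²·sin(360°/16) = 150.01 mm²); (whole slice rotated 5° about Z — lengths, areas and connectivity unchanged). Overall, the cross-section is a single solid region. Net area = 150.01 mm².

150.01 mm²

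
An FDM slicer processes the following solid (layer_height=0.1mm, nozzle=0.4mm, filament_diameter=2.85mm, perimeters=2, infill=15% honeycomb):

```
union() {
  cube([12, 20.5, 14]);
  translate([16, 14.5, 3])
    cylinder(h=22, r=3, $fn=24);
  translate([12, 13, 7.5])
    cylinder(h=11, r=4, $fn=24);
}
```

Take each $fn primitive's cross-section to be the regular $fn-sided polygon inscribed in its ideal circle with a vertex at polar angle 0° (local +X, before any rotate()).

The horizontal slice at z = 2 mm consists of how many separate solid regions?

1

At z = 2 mm: the cube is present — its section is the full 12×20.5 rectangle; the cylinder at (16, 14.5) does not reach this height (z outside [3, 25]); the cylinder at (12, 13) does not reach this height (z outside [7.5, 18.5]); Combining (union): only the 12×20.5 cube is present, so the union is just that shape — 1 connected region. The result has 1 disconnected region.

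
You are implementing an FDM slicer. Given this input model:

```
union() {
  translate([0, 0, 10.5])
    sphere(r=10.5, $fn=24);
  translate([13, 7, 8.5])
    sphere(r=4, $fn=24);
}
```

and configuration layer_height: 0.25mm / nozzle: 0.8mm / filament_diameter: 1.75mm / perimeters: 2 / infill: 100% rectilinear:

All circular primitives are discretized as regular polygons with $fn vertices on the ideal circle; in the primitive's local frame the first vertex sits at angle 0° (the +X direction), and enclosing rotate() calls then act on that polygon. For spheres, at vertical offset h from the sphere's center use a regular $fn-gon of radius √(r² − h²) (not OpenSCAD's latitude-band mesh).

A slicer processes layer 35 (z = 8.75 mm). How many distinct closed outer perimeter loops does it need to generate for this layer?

2

At z = 8.75 mm: the r=10.5 sphere slices to a regular 24-gon of circumradius 10.353 (√(r²−h²) with h=1.75 from center); the r=4 sphere at (13, 7) slices to a regular 24-gon of circumradius 3.992 (√(r²−h²) with h=0.25 from center); Taking the union: the 2 present regions are separate (no shared area or edge), so areas and boundary lengths simply add and each stays a separate island — 2 connected regions. The result has 2 disconnected regions.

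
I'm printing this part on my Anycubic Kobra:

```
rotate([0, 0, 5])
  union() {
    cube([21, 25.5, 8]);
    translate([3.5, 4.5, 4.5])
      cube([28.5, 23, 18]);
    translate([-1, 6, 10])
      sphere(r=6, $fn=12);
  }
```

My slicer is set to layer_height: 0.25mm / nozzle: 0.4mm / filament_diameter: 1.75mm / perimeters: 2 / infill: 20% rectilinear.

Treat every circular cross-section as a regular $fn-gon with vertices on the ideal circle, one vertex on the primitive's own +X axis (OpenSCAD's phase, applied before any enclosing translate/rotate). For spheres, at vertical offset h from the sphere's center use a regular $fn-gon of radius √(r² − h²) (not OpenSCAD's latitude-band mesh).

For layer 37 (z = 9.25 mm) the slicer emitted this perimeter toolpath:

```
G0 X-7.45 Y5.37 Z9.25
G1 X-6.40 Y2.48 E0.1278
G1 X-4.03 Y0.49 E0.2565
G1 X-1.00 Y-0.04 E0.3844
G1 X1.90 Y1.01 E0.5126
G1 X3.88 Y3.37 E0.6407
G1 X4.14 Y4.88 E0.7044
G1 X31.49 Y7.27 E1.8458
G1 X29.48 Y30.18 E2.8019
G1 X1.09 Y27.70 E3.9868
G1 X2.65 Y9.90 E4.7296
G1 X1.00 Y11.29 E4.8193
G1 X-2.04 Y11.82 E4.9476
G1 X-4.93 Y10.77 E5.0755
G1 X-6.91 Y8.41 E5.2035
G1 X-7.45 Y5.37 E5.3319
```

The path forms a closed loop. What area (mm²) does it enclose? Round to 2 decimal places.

756.59 mm²

Apply the shoelace formula to the sequence of (X, Y) vertices; enclosed area = 756.59 mm².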